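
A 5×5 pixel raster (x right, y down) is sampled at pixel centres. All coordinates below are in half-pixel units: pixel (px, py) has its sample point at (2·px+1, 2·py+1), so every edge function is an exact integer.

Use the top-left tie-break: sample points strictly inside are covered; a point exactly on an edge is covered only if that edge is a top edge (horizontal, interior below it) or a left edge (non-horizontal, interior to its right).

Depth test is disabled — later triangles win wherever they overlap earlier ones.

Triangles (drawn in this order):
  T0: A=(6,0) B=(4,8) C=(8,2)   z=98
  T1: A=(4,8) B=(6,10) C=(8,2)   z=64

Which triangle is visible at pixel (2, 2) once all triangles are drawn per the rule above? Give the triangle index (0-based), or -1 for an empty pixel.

T0:
  2·area = 20  (B↔C swapped to make it positive)
  edge (6, 0)→(8, 2): d=(2,2) right/bottom  bias=-1
  edge (8, 2)→(4, 8): d=(-4,6) right/bottom  bias=-1
  edge (4, 8)→(6, 0): d=(2,-8) top-left  bias=+0
    (3,0)@(7, 1): e=[0,10,10] → ·  [on edge]
    (3,1)@(7, 3): e=[4,2,14] → #
    (4,1)@(9, 3): e=[0,-10,30] → ·  [on edge]
    (2,2)@(5, 5): e=[12,6,2] → #
    (3,2)@(7, 5): e=[8,-6,18] → ·
    (2,3)@(5, 7): e=[16,-2,6] → ·
  covered (2 px):
    · · · · ·
    · · · # ·
    · · # · ·
    · · · · ·
    · · · · ·
T1:
  2·area = 20  (B↔C swapped to make it positive)
  edge (4, 8)→(8, 2): d=(4,-6) top-left  bias=+0
  edge (8, 2)→(6, 10): d=(-2,8) right/bottom  bias=-1
  edge (6, 10)→(4, 8): d=(-2,-2) top-left  bias=+0
    (0,2)@(1, 5): e=[-30,50,0] → ·  [on edge]
    (3,2)@(7, 5): e=[6,2,12] → #
    (4,2)@(9, 5): e=[18,-14,16] → ·
    (1,3)@(3, 7): e=[-10,30,0] → ·  [on edge]
    (2,3)@(5, 7): e=[2,14,4] → #
    (3,3)@(7, 7): e=[14,-2,8] → ·
    (2,4)@(5, 9): e=[10,10,0] → #  [on edge]
    (3,4)@(7, 9): e=[22,-6,4] → ·
  covered (3 px):
    · · · · ·
    · · · · ·
    · · · # ·
    · · # · ·
    · · # · ·

Z-buffer (winner per pixel, '.' = empty):
  . . . . .
  . . . 0 .
  . . 0 1 .
  . . 1 . .
  . . 1 . .

Final: 0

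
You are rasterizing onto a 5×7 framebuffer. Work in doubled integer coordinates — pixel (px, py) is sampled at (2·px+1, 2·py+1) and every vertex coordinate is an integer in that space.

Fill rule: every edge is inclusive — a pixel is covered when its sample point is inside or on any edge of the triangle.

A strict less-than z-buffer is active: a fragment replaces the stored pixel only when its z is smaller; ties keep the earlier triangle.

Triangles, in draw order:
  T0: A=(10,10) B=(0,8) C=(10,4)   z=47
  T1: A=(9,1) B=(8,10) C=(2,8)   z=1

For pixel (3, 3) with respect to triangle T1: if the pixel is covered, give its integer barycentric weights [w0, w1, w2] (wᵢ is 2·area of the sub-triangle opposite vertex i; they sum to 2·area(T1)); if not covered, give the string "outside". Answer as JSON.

T0:
  2·area = 60
  edge (10, 10)→(0, 8): d=(-10,-2) inclusive
  edge (0, 8)→(10, 4): d=(10,-4) inclusive
  edge (10, 4)→(10, 10): d=(0,6) inclusive
    (4,2)@(9, 5): e=[48,6,6] → █
    (1,3)@(3, 7): e=[16,2,42] → █
    (2,3)@(5, 7): e=[20,10,30] → █
    (3,3)@(7, 7): e=[24,18,18] → █
    (1,4)@(3, 9): e=[-4,22,42] → ·
    (2,4)@(5, 9): e=[0,30,30] → █  [on edge]
    (2,5)@(5, 11): e=[-20,50,30] → ·
    (3,5)@(7, 11): e=[-16,58,18] → ·
    (4,5)@(9, 11): e=[-12,66,6] → ·
  covered (8 px):
    · · · · ·
    · · · · ·
    · · · · █
    · █ █ █ █
    · · █ █ █
    · · · · ·
    · · · · ·
T1:
  2·area = 56
  edge (9, 1)→(8, 10): d=(-1,9) inclusive
  edge (8, 10)→(2, 8): d=(-6,-2) inclusive
  edge (2, 8)→(9, 1): d=(7,-7) inclusive
    (4,0)@(9, 1): e=[0,56,0] → █  [on edge]
    (3,1)@(7, 3): e=[16,40,0] → █  [on edge]
    (4,1)@(9, 3): e=[-2,44,14] → ·
    (2,2)@(5, 5): e=[32,24,0] → █  [on edge]
    (4,2)@(9, 5): e=[-4,32,28] → ·
    (1,3)@(3, 7): e=[48,8,0] → █  [on edge]
    (4,3)@(9, 7): e=[-6,20,42] → ·
    (0,4)@(1, 9): e=[64,-8,0] → ·  [on edge]
    (1,4)@(3, 9): e=[46,-4,14] → ·
    (2,4)@(5, 9): e=[28,0,28] → █  [on edge]
    (4,4)@(9, 9): e=[-8,8,56] → ·
    (2,5)@(5, 11): e=[26,-12,42] → ·
  covered (9 px):
    · · · · █
    · · · █ ·
    · · █ █ ·
    · █ █ █ ·
    · · █ █ ·
    · · · · ·
    · · · · ·

Answer: [16,28,12]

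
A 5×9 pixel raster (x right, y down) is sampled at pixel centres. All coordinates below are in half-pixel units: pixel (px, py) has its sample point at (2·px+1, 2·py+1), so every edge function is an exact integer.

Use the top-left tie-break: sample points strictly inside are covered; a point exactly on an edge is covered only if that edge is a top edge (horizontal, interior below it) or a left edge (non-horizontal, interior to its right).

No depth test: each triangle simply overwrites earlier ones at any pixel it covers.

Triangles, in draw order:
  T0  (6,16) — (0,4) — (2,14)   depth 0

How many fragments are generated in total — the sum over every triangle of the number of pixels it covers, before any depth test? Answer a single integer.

T0:
  2·area = 36  (B↔C swapped to make it positive)
  edge (6, 16)→(2, 14): d=(-4,-2) top-left  bias=+0
  edge (2, 14)→(0, 4): d=(-2,-10) top-left  bias=+0
  edge (0, 4)→(6, 16): d=(6,12) right/bottom  bias=-1
    (0,3)@(1, 7): e=[26,4,6] → X
    (1,3)@(3, 7): e=[30,24,-18] → .
    (0,4)@(1, 9): e=[18,0,18] → X  [on edge]
    (1,4)@(3, 9): e=[22,20,-6] → .
    (0,5)@(1, 11): e=[10,-4,30] → .
    (1,5)@(3, 11): e=[14,16,6] → X
    (2,5)@(5, 11): e=[18,36,-18] → .
    (1,6)@(3, 13): e=[6,12,18] → X
    (2,6)@(5, 13): e=[10,32,-6] → .
    (1,7)@(3, 15): e=[-2,8,30] → .
    (2,7)@(5, 15): e=[2,28,6] → X
    (3,7)@(7, 15): e=[6,48,-18] → .
  covered (5 px):
    . . . . .
    . . . . .
    . . . . .
    X . . . .
    X . . . .
    . X . . .
    . X . . .
    . . X . .
    . . . . .

Answer: 5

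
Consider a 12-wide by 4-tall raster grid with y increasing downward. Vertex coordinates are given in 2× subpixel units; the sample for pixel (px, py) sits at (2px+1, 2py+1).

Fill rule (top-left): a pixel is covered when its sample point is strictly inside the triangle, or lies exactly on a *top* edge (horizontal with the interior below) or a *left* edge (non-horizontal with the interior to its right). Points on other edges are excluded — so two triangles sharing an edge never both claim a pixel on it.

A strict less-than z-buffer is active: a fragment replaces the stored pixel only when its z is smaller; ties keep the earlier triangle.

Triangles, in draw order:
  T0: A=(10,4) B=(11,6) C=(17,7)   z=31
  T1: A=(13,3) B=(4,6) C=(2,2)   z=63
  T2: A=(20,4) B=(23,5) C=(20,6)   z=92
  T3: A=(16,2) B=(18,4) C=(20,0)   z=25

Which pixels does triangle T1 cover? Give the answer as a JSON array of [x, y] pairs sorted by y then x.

T0:
  2·area = 11  (B↔C swapped to make it positive)
  edge (10, 4)→(17, 7): d=(7,3) right/bottom  bias=-1
  edge (17, 7)→(11, 6): d=(-6,-1) top-left  bias=+0
  edge (11, 6)→(10, 4): d=(-1,-2) top-left  bias=+0
    (1,0)@(3, 1): e=[0,22,-11] → ·  [on edge]
    (2,2)@(5, 5): e=[22,0,-11] → ·  [on edge]
    (5,2)@(11, 5): e=[4,6,1] → #
    (6,2)@(13, 5): e=[-2,8,5] → ·
    (5,3)@(11, 7): e=[18,-6,-1] → ·
    (8,3)@(17, 7): e=[0,0,11] → ·  [on edge]
  covered (1 px):
    · · · · · · · · · · · ·
    · · · · · · · · · · · ·
    · · · · · # · · · · · ·
    · · · · · · · · · · · ·
T1:
  2·area = 42
  edge (13, 3)→(4, 6): d=(-9,3) right/bottom  bias=-1
  edge (4, 6)→(2, 2): d=(-2,-4) top-left  bias=+0
  edge (2, 2)→(13, 3): d=(11,1) right/bottom  bias=-1
    (9,0)@(19, 1): e=[0,70,-28] → ·  [on edge]
    (1,1)@(3, 3): e=[30,2,10] → #
    (2,1)@(5, 3): e=[24,10,8] → #
    (3,1)@(7, 3): e=[18,18,6] → #
    (4,1)@(9, 3): e=[12,26,4] → #
    (5,1)@(11, 3): e=[6,34,2] → #
    (6,1)@(13, 3): e=[0,42,0] → ·  [on edge]
    (1,2)@(3, 5): e=[12,-2,32] → ·
    (2,2)@(5, 5): e=[6,6,30] → #
    (3,2)@(7, 5): e=[0,14,28] → ·  [on edge]
    (4,2)@(9, 5): e=[-6,22,26] → ·
    (5,2)@(11, 5): e=[-12,30,24] → ·
    (0,3)@(1, 7): e=[0,-14,56] → ·  [on edge]
  covered (6 px):
    · · · · · · · · · · · ·
    · # # # # # · · · · · ·
    · · # · · · · · · · · ·
    · · · · · · · · · · · ·
T2:
  2·area = 6
  edge (20, 4)→(23, 5): d=(3,1) right/bottom  bias=-1
  edge (23, 5)→(20, 6): d=(-3,1) right/bottom  bias=-1
  edge (20, 6)→(20, 4): d=(0,-2) top-left  bias=+0
    (5,0)@(11, 1): e=[0,24,-18] → ·  [on edge]
    (8,1)@(17, 3): e=[0,12,-6] → ·  [on edge]
    (10,2)@(21, 5): e=[2,2,2] → #
    (11,2)@(23, 5): e=[0,0,6] → ·  [on edge]
    (8,3)@(17, 7): e=[12,0,-6] → ·  [on edge]
    (10,3)@(21, 7): e=[8,-4,2] → ·
  covered (1 px):
    · · · · · · · · · · · ·
    · · · · · · · · · · · ·
    · · · · · · · · · · # ·
    · · · · · · · · · · · ·
T3:
  2·area = 12  (B↔C swapped to make it positive)
  edge (16, 2)→(20, 0): d=(4,-2) top-left  bias=+0
  edge (20, 0)→(18, 4): d=(-2,4) right/bottom  bias=-1
  edge (18, 4)→(16, 2): d=(-2,-2) top-left  bias=+0
    (7,0)@(15, 1): e=[-6,18,0] → ·  [on edge]
    (9,0)@(19, 1): e=[2,2,8] → #
    (10,0)@(21, 1): e=[6,-6,12] → ·
    (8,1)@(17, 3): e=[6,6,0] → #  [on edge]
    (9,1)@(19, 3): e=[10,-2,4] → ·
    (8,2)@(17, 5): e=[14,2,-4] → ·
    (9,2)@(19, 5): e=[18,-6,0] → ·  [on edge]
    (10,3)@(21, 7): e=[30,-18,0] → ·  [on edge]
  covered (2 px):
    · · · · · · · · · # · ·
    · · · · · · · · # · · ·
    · · · · · · · · · · · ·
    · · · · · · · · · · · ·

Answer: [[1,1],[2,1],[3,1],[4,1],[5,1],[2,2]]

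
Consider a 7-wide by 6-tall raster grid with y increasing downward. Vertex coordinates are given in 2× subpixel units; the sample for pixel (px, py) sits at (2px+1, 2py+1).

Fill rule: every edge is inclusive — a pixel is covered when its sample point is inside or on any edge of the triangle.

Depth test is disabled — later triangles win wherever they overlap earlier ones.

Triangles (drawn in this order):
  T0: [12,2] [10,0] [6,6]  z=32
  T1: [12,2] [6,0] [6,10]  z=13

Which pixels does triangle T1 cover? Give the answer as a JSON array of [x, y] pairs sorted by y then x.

T0:
  2·area = 20  (B↔C swapped to make it positive)
  edge (12, 2)→(6, 6): d=(-6,4) inclusive
  edge (6, 6)→(10, 0): d=(4,-6) inclusive
  edge (10, 0)→(12, 2): d=(2,2) inclusive
    (5,0)@(11, 1): e=[10,10,0] → █  [on edge]
    (6,0)@(13, 1): e=[2,22,-4] → ·
    (4,1)@(9, 3): e=[6,6,8] → █
    (5,1)@(11, 3): e=[-2,18,4] → ·
    (6,1)@(13, 3): e=[-10,30,0] → ·  [on edge]
    (3,2)@(7, 5): e=[2,2,16] → █
    (4,2)@(9, 5): e=[-6,14,12] → ·
    (3,3)@(7, 7): e=[-10,10,20] → ·
  covered (3 px):
    · · · · · █ ·
    · · · · █ · ·
    · · · █ · · ·
    · · · · · · ·
    · · · · · · ·
    · · · · · · ·
T1:
  2·area = 60  (B↔C swapped to make it positive)
  edge (12, 2)→(6, 10): d=(-6,8) inclusive
  edge (6, 10)→(6, 0): d=(0,-10) inclusive
  edge (6, 0)→(12, 2): d=(6,2) inclusive
    (3,0)@(7, 1): e=[46,10,4] → █
    (4,0)@(9, 1): e=[30,30,0] → █  [on edge]
    (5,0)@(11, 1): e=[14,50,-4] → ·
    (3,1)@(7, 3): e=[34,10,16] → █
    (5,1)@(11, 3): e=[2,50,8] → █
    (6,1)@(13, 3): e=[-14,70,4] → ·
    (3,2)@(7, 5): e=[22,10,28] → █
    (5,2)@(11, 5): e=[-10,50,20] → ·
    (3,3)@(7, 7): e=[10,10,40] → █
    (4,3)@(9, 7): e=[-6,30,36] → ·
    (3,4)@(7, 9): e=[-2,10,52] → ·
  covered (8 px):
    · · · █ █ · ·
    · · · █ █ █ ·
    · · · █ █ · ·
    · · · █ · · ·
    · · · · · · ·
    · · · · · · ·

Answer: [[3,0],[4,0],[3,1],[4,1],[5,1],[3,2],[4,2],[3,3]]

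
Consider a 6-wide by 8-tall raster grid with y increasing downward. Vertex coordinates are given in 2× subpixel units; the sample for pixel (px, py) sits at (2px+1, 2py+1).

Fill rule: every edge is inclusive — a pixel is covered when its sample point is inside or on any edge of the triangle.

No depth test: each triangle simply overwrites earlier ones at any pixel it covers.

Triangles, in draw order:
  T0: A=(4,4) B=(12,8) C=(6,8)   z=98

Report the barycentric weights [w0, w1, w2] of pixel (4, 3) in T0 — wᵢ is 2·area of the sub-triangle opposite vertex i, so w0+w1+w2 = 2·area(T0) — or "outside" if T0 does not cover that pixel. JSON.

T0:
  2·area = 24
  edge (4, 4)→(12, 8): d=(8,4) inclusive
  edge (12, 8)→(6, 8): d=(-6,0) inclusive
  edge (6, 8)→(4, 4): d=(-2,-4) inclusive
    (2,2)@(5, 5): e=[4,18,2] → X
    (3,2)@(7, 5): e=[-4,18,10] → .
    (2,3)@(5, 7): e=[20,6,-2] → .
    (3,3)@(7, 7): e=[12,6,6] → X
    (4,3)@(9, 7): e=[4,6,14] → X
    (5,3)@(11, 7): e=[-4,6,22] → .
    (3,4)@(7, 9): e=[28,-6,2] → .
    (4,4)@(9, 9): e=[20,-6,10] → .
  covered (3 px):
    . . . . . .
    . . . . . .
    . . X . . .
    . . . X X .
    . . . . . .
    . . . . . .
    . . . . . .
    . . . . . .

Final: [6,14,4]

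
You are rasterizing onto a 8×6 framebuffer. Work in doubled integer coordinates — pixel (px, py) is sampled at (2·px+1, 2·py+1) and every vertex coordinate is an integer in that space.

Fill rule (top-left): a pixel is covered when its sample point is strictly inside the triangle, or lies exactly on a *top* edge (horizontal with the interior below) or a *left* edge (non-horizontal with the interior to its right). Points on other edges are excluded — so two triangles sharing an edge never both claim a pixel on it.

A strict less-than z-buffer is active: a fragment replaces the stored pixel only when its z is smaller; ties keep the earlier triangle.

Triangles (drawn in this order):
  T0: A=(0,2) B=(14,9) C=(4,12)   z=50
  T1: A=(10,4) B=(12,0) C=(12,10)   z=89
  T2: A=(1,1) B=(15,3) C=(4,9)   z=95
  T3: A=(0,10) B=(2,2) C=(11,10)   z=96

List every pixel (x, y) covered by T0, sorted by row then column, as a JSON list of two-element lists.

T0:
  2·area = 112
  edge (0, 2)→(14, 9): d=(14,7) right/bottom  bias=-1
  edge (14, 9)→(4, 12): d=(-10,3) right/bottom  bias=-1
  edge (4, 12)→(0, 2): d=(-4,-10) top-left  bias=+0
    (0,1)@(1, 3): e=[7,99,6] → #
    (1,1)@(3, 3): e=[-7,93,26] → ·
    (0,2)@(1, 5): e=[35,79,-2] → ·
    (1,2)@(3, 5): e=[21,73,18] → #
    (2,2)@(5, 5): e=[7,67,38] → #
    (3,2)@(7, 5): e=[-7,61,58] → ·
    (1,3)@(3, 7): e=[49,53,10] → #
    (3,3)@(7, 7): e=[21,41,50] → #
    (4,3)@(9, 7): e=[7,35,70] → #
    (5,3)@(11, 7): e=[-7,29,90] → ·
    (1,4)@(3, 9): e=[77,33,2] → #
    (5,4)@(11, 9): e=[21,9,82] → #
  covered (15 px):
    · · · · · · · ·
    # · · · · · · ·
    · # # · · · · ·
    · # # # # · · ·
    · # # # # # # ·
    · · # # · · · ·
T1:
  2·area = 20
  edge (10, 4)→(12, 0): d=(2,-4) top-left  bias=+0
  edge (12, 0)→(12, 10): d=(0,10) right/bottom  bias=-1
  edge (12, 10)→(10, 4): d=(-2,-6) top-left  bias=+0
    (4,0)@(9, 1): e=[-10,30,0] → ·  [on edge]
    (5,1)@(11, 3): e=[2,10,8] → #
    (6,1)@(13, 3): e=[10,-10,20] → ·
    (5,2)@(11, 5): e=[6,10,4] → #
    (6,2)@(13, 5): e=[14,-10,16] → ·
    (5,3)@(11, 7): e=[10,10,0] → #  [on edge]
    (6,3)@(13, 7): e=[18,-10,12] → ·
    (5,4)@(11, 9): e=[14,10,-4] → ·
  covered (3 px):
    · · · · · · · ·
    · · · · · # · ·
    · · · · · # · ·
    · · · · · # · ·
    · · · · · · · ·
    · · · · · · · ·
T2:
  2·area = 106
  edge (1, 1)→(15, 3): d=(14,2) right/bottom  bias=-1
  edge (15, 3)→(4, 9): d=(-11,6) right/bottom  bias=-1
  edge (4, 9)→(1, 1): d=(-3,-8) top-left  bias=+0
    (0,0)@(1, 1): e=[0,106,0] → ·  [on edge]
    (1,1)@(3, 3): e=[24,72,10] → #
    (2,1)@(5, 3): e=[20,60,26] → #
    (3,1)@(7, 3): e=[16,48,42] → #
    (4,1)@(9, 3): e=[12,36,58] → #
    (5,1)@(11, 3): e=[8,24,74] → #
    (6,1)@(13, 3): e=[4,12,90] → #
    (7,1)@(15, 3): e=[0,0,106] → ·  [on edge]
    (1,2)@(3, 5): e=[52,50,4] → #
    (6,2)@(13, 5): e=[32,-10,84] → ·
    (1,3)@(3, 7): e=[80,28,-2] → ·
    (2,3)@(5, 7): e=[76,16,14] → #
  covered (13 px):
    · · · · · · · ·
    · # # # # # # ·
    · # # # # # · ·
    · · # # · · · ·
    · · · · · · · ·
    · · · · · · · ·
T3:
  2·area = 88
  edge (0, 10)→(2, 2): d=(2,-8) top-left  bias=+0
  edge (2, 2)→(11, 10): d=(9,8) right/bottom  bias=-1
  edge (11, 10)→(0, 10): d=(-11,0) right/bottom  bias=-1
    (1,1)@(3, 3): e=[10,1,77] → #
    (2,1)@(5, 3): e=[26,-15,77] → ·
    (1,2)@(3, 5): e=[14,19,55] → #
    (2,2)@(5, 5): e=[30,3,55] → #
    (3,2)@(7, 5): e=[46,-13,55] → ·
    (0,3)@(1, 7): e=[2,53,33] → #
    (3,3)@(7, 7): e=[50,5,33] → #
    (4,3)@(9, 7): e=[66,-11,33] → ·
    (0,4)@(1, 9): e=[6,71,11] → #
    (4,4)@(9, 9): e=[70,7,11] → #
    (5,4)@(11, 9): e=[86,-9,11] → ·
    (0,5)@(1, 11): e=[10,89,-11] → ·
  covered (12 px):
    · · · · · · · ·
    · # · · · · · ·
    · # # · · · · ·
    # # # # · · · ·
    # # # # # · · ·
    · · · · · · · ·

Result: [[0,1],[1,2],[2,2],[1,3],[2,3],[3,3],[4,3],[1,4],[2,4],[3,4],[4,4],[5,4],[6,4],[2,5],[3,5]]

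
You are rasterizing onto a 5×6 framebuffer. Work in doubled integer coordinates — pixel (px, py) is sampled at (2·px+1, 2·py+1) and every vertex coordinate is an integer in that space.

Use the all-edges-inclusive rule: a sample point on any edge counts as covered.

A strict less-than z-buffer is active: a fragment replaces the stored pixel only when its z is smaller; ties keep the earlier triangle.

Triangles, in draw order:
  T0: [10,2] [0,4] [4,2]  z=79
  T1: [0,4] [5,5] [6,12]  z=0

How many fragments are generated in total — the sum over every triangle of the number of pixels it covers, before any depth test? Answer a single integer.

T0:
  2·area = 12
  edge (10, 2)→(0, 4): d=(-10,2) inclusive
  edge (0, 4)→(4, 2): d=(4,-2) inclusive
  edge (4, 2)→(10, 2): d=(6,0) inclusive
    (1,1)@(3, 3): e=[4,2,6] → X
    (2,1)@(5, 3): e=[0,6,6] → X  [on edge]
    (3,1)@(7, 3): e=[-4,10,6] → .
    (1,2)@(3, 5): e=[-16,10,18] → .
    (2,2)@(5, 5): e=[-20,14,18] → .
  covered (2 px):
    . . . . .
    . X X . .
    . . . . .
    . . . . .
    . . . . .
    . . . . .
T1:
  2·area = 34
  edge (0, 4)→(5, 5): d=(5,1) inclusive
  edge (5, 5)→(6, 12): d=(1,7) inclusive
  edge (6, 12)→(0, 4): d=(-6,-8) inclusive
    (0,2)@(1, 5): e=[4,28,2] → X
    (1,2)@(3, 5): e=[2,14,18] → X
    (2,2)@(5, 5): e=[0,0,34] → X  [on edge]
    (3,2)@(7, 5): e=[-2,-14,50] → .
    (0,3)@(1, 7): e=[14,30,-10] → .
    (1,3)@(3, 7): e=[12,16,6] → X
    (3,3)@(7, 7): e=[8,-12,38] → .
    (1,4)@(3, 9): e=[22,18,-6] → .
    (2,4)@(5, 9): e=[20,4,10] → X
    (3,4)@(7, 9): e=[18,-10,26] → .
    (2,5)@(5, 11): e=[30,6,-2] → .
  covered (6 px):
    . . . . .
    . . . . .
    X X X . .
    . X X . .
    . . X . .
    . . . . .

Result: 8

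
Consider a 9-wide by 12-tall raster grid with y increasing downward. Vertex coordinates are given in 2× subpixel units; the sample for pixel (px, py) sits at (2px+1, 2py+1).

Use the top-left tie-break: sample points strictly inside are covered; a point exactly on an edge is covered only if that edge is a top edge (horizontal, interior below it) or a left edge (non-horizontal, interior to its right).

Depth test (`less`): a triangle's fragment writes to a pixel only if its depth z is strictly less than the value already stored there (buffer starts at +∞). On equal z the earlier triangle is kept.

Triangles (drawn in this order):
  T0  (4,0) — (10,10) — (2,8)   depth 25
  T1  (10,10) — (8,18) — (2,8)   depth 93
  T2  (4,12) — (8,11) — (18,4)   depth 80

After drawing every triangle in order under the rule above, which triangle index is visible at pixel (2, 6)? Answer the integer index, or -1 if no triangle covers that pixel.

T0:
  2·area = 68
  edge (4, 0)→(10, 10): d=(6,10) right/bottom  bias=-1
  edge (10, 10)→(2, 8): d=(-8,-2) top-left  bias=+0
  edge (2, 8)→(4, 0): d=(2,-8) top-left  bias=+0
    (2,1)@(5, 3): e=[8,46,14] → █
    (3,1)@(7, 3): e=[-12,50,30] → ·
    (1,2)@(3, 5): e=[40,26,2] → █
    (3,2)@(7, 5): e=[0,34,34] → ·  [on edge]
    (1,3)@(3, 7): e=[52,10,6] → █
    (3,3)@(7, 7): e=[12,18,38] → █
    (4,3)@(9, 7): e=[-8,22,54] → ·
    (1,4)@(3, 9): e=[64,-6,10] → ·
    (2,4)@(5, 9): e=[44,-2,26] → ·
    (3,4)@(7, 9): e=[24,2,42] → █
    (4,4)@(9, 9): e=[4,6,58] → █
    (5,4)@(11, 9): e=[-16,10,74] → ·
    (6,7)@(13, 15): e=[0,-34,102] → ·  [on edge]
  covered (8 px):
    · · · · · · · · ·
    · · █ · · · · · ·
    · █ █ · · · · · ·
    · █ █ █ · · · · ·
    · · · █ █ · · · ·
    · · · · · · · · ·
    · · · · · · · · ·
    · · · · · · · · ·
    · · · · · · · · ·
    · · · · · · · · ·
    · · · · · · · · ·
    · · · · · · · · ·
T1:
  2·area = 68
  edge (10, 10)→(8, 18): d=(-2,8) right/bottom  bias=-1
  edge (8, 18)→(2, 8): d=(-6,-10) top-left  bias=+0
  edge (2, 8)→(10, 10): d=(8,2) right/bottom  bias=-1
    (1,4)@(3, 9): e=[58,4,6] → █
    (2,4)@(5, 9): e=[42,24,2] → █
    (3,4)@(7, 9): e=[26,44,-2] → ·
    (1,5)@(3, 11): e=[54,-8,22] → ·
    (2,5)@(5, 11): e=[38,12,18] → █
    (3,5)@(7, 11): e=[22,32,14] → █
    (4,5)@(9, 11): e=[6,52,10] → █
    (5,5)@(11, 11): e=[-10,72,6] → ·
    (2,6)@(5, 13): e=[34,0,34] → █  [on edge]
    (5,6)@(11, 13): e=[-14,60,22] → ·
    (2,7)@(5, 15): e=[30,-12,50] → ·
    (3,7)@(7, 15): e=[14,8,46] → █
    (5,11)@(11, 23): e=[-34,0,102] → ·  [on edge]
  covered (9 px):
    · · · · · · · · ·
    · · · · · · · · ·
    · · · · · · · · ·
    · · · · · · · · ·
    · █ █ · · · · · ·
    · · █ █ █ · · · ·
    · · █ █ █ · · · ·
    · · · █ · · · · ·
    · · · · · · · · ·
    · · · · · · · · ·
    · · · · · · · · ·
    · · · · · · · · ·
T2:
  2·area = 18  (B↔C swapped to make it positive)
  edge (4, 12)→(18, 4): d=(14,-8) top-left  bias=+0
  edge (18, 4)→(8, 11): d=(-10,7) right/bottom  bias=-1
  edge (8, 11)→(4, 12): d=(-4,1) right/bottom  bias=-1
    (6,3)@(13, 7): e=[2,5,11] → █
    (7,3)@(15, 7): e=[18,-9,9] → ·
    (6,4)@(13, 9): e=[30,-15,3] → ·
    (3,5)@(7, 11): e=[10,7,1] → █
    (4,5)@(9, 11): e=[26,-7,-1] → ·
    (3,6)@(7, 13): e=[38,-13,-7] → ·
  covered (2 px):
    · · · · · · · · ·
    · · · · · · · · ·
    · · · · · · · · ·
    · · · · · · █ · ·
    · · · · · · · · ·
    · · · █ · · · · ·
    · · · · · · · · ·
    · · · · · · · · ·
    · · · · · · · · ·
    · · · · · · · · ·
    · · · · · · · · ·
    · · · · · · · · ·

Z-buffer (winner per pixel, '.' = empty):
  . . . . . . . . .
  . . 0 . . . . . .
  . 0 0 . . . . . .
  . 0 0 0 . . 2 . .
  . 1 1 0 0 . . . .
  . . 1 2 1 . . . .
  . . 1 1 1 . . . .
  . . . 1 . . . . .
  . . . . . . . . .
  . . . . . . . . .
  . . . . . . . . .
  . . . . . . . . .

Answer: 1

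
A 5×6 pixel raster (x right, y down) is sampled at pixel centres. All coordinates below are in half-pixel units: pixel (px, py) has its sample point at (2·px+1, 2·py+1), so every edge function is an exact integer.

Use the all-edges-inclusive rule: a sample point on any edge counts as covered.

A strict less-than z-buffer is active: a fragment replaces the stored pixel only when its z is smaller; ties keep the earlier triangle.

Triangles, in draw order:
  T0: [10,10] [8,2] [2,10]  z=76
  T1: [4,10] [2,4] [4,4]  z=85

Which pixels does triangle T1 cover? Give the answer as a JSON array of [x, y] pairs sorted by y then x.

T0:
  2·area = 64  (B↔C swapped to make it positive)
  edge (10, 10)→(2, 10): d=(-8,0) inclusive
  edge (2, 10)→(8, 2): d=(6,-8) inclusive
  edge (8, 2)→(10, 10): d=(2,8) inclusive
    (3,2)@(7, 5): e=[40,10,14] → X
    (4,2)@(9, 5): e=[40,26,-2] → .
    (2,3)@(5, 7): e=[24,6,34] → X
    (4,3)@(9, 7): e=[24,38,2] → X
    (1,4)@(3, 9): e=[8,2,54] → X
    (1,5)@(3, 11): e=[-8,14,58] → .
    (2,5)@(5, 11): e=[-8,30,42] → .
    (3,5)@(7, 11): e=[-8,46,26] → .
    (4,5)@(9, 11): e=[-8,62,10] → .
  covered (8 px):
    . . . . .
    . . . . .
    . . . X .
    . . X X X
    . X X X X
    . . . . .
T1:
  2·area = 12
  edge (4, 10)→(2, 4): d=(-2,-6) inclusive
  edge (2, 4)→(4, 4): d=(2,0) inclusive
  edge (4, 4)→(4, 10): d=(0,6) inclusive
    (0,0)@(1, 1): e=[0,-6,18] → .  [on edge]
    (1,2)@(3, 5): e=[4,2,6] → X
    (2,2)@(5, 5): e=[16,2,-6] → .
    (1,3)@(3, 7): e=[0,6,6] → X  [on edge]
    (2,3)@(5, 7): e=[12,6,-6] → .
    (1,4)@(3, 9): e=[-4,10,6] → .
  covered (2 px):
    . . . . .
    . . . . .
    . X . . .
    . X . . .
    . . . . .
    . . . . .

Result: [[1,2],[1,3]]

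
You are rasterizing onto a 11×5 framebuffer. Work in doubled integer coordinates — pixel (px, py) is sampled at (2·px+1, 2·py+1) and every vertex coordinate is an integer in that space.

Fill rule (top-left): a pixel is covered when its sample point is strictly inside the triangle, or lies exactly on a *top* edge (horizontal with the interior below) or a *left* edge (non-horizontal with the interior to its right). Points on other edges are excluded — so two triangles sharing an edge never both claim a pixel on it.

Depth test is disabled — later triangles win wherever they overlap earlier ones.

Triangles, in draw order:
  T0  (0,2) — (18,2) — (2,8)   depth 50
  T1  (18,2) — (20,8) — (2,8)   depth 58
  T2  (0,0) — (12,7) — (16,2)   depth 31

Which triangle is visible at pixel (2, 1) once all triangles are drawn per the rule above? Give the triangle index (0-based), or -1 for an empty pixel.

T0:
  2·area = 108
  edge (0, 2)→(18, 2): d=(18,0) top-left  bias=+0
  edge (18, 2)→(2, 8): d=(-16,6) right/bottom  bias=-1
  edge (2, 8)→(0, 2): d=(-2,-6) top-left  bias=+0
    (0,1)@(1, 3): e=[18,86,4] → █
    (1,1)@(3, 3): e=[18,74,16] → █
    (2,1)@(5, 3): e=[18,62,28] → █
    (3,1)@(7, 3): e=[18,50,40] → █
    (4,1)@(9, 3): e=[18,38,52] → █
    (5,1)@(11, 3): e=[18,26,64] → █
    (6,1)@(13, 3): e=[18,14,76] → █
    (7,1)@(15, 3): e=[18,2,88] → █
    (8,1)@(17, 3): e=[18,-10,100] → ·
    (0,2)@(1, 5): e=[54,54,0] → █  [on edge]
    (5,2)@(11, 5): e=[54,-6,60] → ·
    (6,2)@(13, 5): e=[54,-18,72] → ·
  covered (14 px):
    · · · · · · · · · · ·
    █ █ █ █ █ █ █ █ · · ·
    █ █ █ █ █ · · · · · ·
    · █ · · · · · · · · ·
    · · · · · · · · · · ·
T1:
  2·area = 108
  edge (18, 2)→(20, 8): d=(2,6) right/bottom  bias=-1
  edge (20, 8)→(2, 8): d=(-18,0) right/bottom  bias=-1
  edge (2, 8)→(18, 2): d=(16,-6) top-left  bias=+0
    (8,1)@(17, 3): e=[8,90,10] → █
    (9,1)@(19, 3): e=[-4,90,22] → ·
    (5,2)@(11, 5): e=[48,54,6] → █
    (6,2)@(13, 5): e=[36,54,18] → █
    (7,2)@(15, 5): e=[24,54,30] → █
    (9,2)@(19, 5): e=[0,54,54] → ·  [on edge]
    (2,3)@(5, 7): e=[88,18,2] → █
    (3,3)@(7, 7): e=[76,18,14] → █
    (4,3)@(9, 7): e=[64,18,26] → █
    (9,3)@(19, 7): e=[4,18,86] → █
    (10,3)@(21, 7): e=[-8,18,98] → ·
    (2,4)@(5, 9): e=[92,-18,34] → ·
  covered (13 px):
    · · · · · · · · · · ·
    · · · · · · · · █ · ·
    · · · · · █ █ █ █ · ·
    · · █ █ █ █ █ █ █ █ ·
    · · · · · · · · · · ·
T2:
  2·area = 88  (B↔C swapped to make it positive)
  edge (0, 0)→(16, 2): d=(16,2) right/bottom  bias=-1
  edge (16, 2)→(12, 7): d=(-4,5) right/bottom  bias=-1
  edge (12, 7)→(0, 0): d=(-12,-7) top-left  bias=+0
    (1,0)@(3, 1): e=[10,69,9] → █
    (2,0)@(5, 1): e=[6,59,23] → █
    (3,0)@(7, 1): e=[2,49,37] → █
    (4,0)@(9, 1): e=[-2,39,51] → ·
    (1,1)@(3, 3): e=[42,61,-15] → ·
    (2,1)@(5, 3): e=[38,51,-1] → ·
    (3,1)@(7, 3): e=[34,41,13] → █
    (4,1)@(9, 3): e=[30,31,27] → █
    (5,1)@(11, 3): e=[26,21,41] → █
    (6,1)@(13, 3): e=[22,11,55] → █
    (7,1)@(15, 3): e=[18,1,69] → █
    (8,1)@(17, 3): e=[14,-9,83] → ·
  covered (11 px):
    · █ █ █ · · · · · · ·
    · · · █ █ █ █ █ · · ·
    · · · · █ █ █ · · · ·
    · · · · · · · · · · ·
    · · · · · · · · · · ·

Z-buffer (winner per pixel, '.' = empty):
  . 2 2 2 . . . . . . .
  0 0 0 2 2 2 2 2 1 . .
  0 0 0 0 2 2 2 1 1 . .
  . 0 1 1 1 1 1 1 1 1 .
  . . . . . . . . . . .

Final: 0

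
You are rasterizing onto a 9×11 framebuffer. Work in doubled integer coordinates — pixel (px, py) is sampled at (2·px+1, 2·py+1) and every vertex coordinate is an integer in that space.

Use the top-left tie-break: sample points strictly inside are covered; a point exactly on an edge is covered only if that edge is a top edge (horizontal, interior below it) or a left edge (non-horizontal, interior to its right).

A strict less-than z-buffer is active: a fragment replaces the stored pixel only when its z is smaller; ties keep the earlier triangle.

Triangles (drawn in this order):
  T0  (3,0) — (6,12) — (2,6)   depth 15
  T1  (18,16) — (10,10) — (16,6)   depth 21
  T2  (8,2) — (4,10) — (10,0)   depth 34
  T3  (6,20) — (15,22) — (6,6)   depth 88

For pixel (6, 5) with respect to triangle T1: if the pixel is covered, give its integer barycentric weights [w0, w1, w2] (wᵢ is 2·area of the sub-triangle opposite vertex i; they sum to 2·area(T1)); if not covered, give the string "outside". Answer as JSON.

T0:
  2·area = 30
  edge (3, 0)→(6, 12): d=(3,12) right/bottom  bias=-1
  edge (6, 12)→(2, 6): d=(-4,-6) top-left  bias=+0
  edge (2, 6)→(3, 0): d=(1,-6) top-left  bias=+0
    (1,0)@(3, 1): e=[3,26,1] → █
    (2,0)@(5, 1): e=[-21,38,13] → ·
    (1,1)@(3, 3): e=[9,18,3] → █
    (2,1)@(5, 3): e=[-15,30,15] → ·
    (1,2)@(3, 5): e=[15,10,5] → █
    (2,2)@(5, 5): e=[-9,22,17] → ·
    (1,3)@(3, 7): e=[21,2,7] → █
    (2,3)@(5, 7): e=[-3,14,19] → ·
    (1,4)@(3, 9): e=[27,-6,9] → ·
    (2,4)@(5, 9): e=[3,6,21] → █
    (3,4)@(7, 9): e=[-21,18,33] → ·
    (2,5)@(5, 11): e=[9,-2,23] → ·
  covered (5 px):
    · █ · · · · · · ·
    · █ · · · · · · ·
    · █ · · · · · · ·
    · █ · · · · · · ·
    · · █ · · · · · ·
    · · · · · · · · ·
    · · · · · · · · ·
    · · · · · · · · ·
    · · · · · · · · ·
    · · · · · · · · ·
    · · · · · · · · ·
T1:
  2·area = 68
  edge (18, 16)→(10, 10): d=(-8,-6) top-left  bias=+0
  edge (10, 10)→(16, 6): d=(6,-4) top-left  bias=+0
  edge (16, 6)→(18, 16): d=(2,10) right/bottom  bias=-1
    (7,0)@(15, 1): e=[102,-34,0] → ·  [on edge]
    (7,3)@(15, 7): e=[54,2,12] → █
    (8,3)@(17, 7): e=[66,10,-8] → ·
    (6,4)@(13, 9): e=[26,6,36] → █
    (8,4)@(17, 9): e=[50,22,-4] → ·
    (6,5)@(13, 11): e=[10,18,40] → █
    (8,5)@(17, 11): e=[34,34,0] → ·  [on edge]
    (6,6)@(13, 13): e=[-6,30,44] → ·
    (7,6)@(15, 13): e=[6,38,24] → █
    (8,6)@(17, 13): e=[18,46,4] → █
    (7,7)@(15, 15): e=[-10,50,28] → ·
    (8,7)@(17, 15): e=[2,58,8] → █
  covered (8 px):
    · · · · · · · · ·
    · · · · · · · · ·
    · · · · · · · · ·
    · · · · · · · █ ·
    · · · · · · █ █ ·
    · · · · · · █ █ ·
    · · · · · · · █ █
    · · · · · · · · █
    · · · · · · · · ·
    · · · · · · · · ·
    · · · · · · · · ·
T2:
  2·area = 8  (B↔C swapped to make it positive)
  edge (8, 2)→(10, 0): d=(2,-2) top-left  bias=+0
  edge (10, 0)→(4, 10): d=(-6,10) right/bottom  bias=-1
  edge (4, 10)→(8, 2): d=(4,-8) top-left  bias=+0
    (4,0)@(9, 1): e=[0,4,4] → █  [on edge]
    (5,0)@(11, 1): e=[4,-16,20] → ·
    (3,1)@(7, 3): e=[0,12,-4] → ·  [on edge]
    (4,1)@(9, 3): e=[4,-8,12] → ·
    (2,2)@(5, 5): e=[0,20,-12] → ·  [on edge]
    (3,2)@(7, 5): e=[4,0,4] → ·  [on edge]
    (1,3)@(3, 7): e=[0,28,-20] → ·  [on edge]
    (0,4)@(1, 9): e=[0,36,-28] → ·  [on edge]
    (0,7)@(1, 15): e=[12,0,-4] → ·  [on edge]
  covered (1 px):
    · · · · █ · · · ·
    · · · · · · · · ·
    · · · · · · · · ·
    · · · · · · · · ·
    · · · · · · · · ·
    · · · · · · · · ·
    · · · · · · · · ·
    · · · · · · · · ·
    · · · · · · · · ·
    · · · · · · · · ·
    · · · · · · · · ·
T3:
  2·area = 126  (B↔C swapped to make it positive)
  edge (6, 20)→(6, 6): d=(0,-14) top-left  bias=+0
  edge (6, 6)→(15, 22): d=(9,16) right/bottom  bias=-1
  edge (15, 22)→(6, 20): d=(-9,-2) top-left  bias=+0
    (3,4)@(7, 9): e=[14,11,101] → █
    (4,4)@(9, 9): e=[42,-21,105] → ·
    (3,5)@(7, 11): e=[14,29,83] → █
    (4,5)@(9, 11): e=[42,-3,87] → ·
    (3,6)@(7, 13): e=[14,47,65] → █
    (4,6)@(9, 13): e=[42,15,69] → █
    (5,6)@(11, 13): e=[70,-17,73] → ·
    (3,7)@(7, 15): e=[14,65,47] → █
    (5,7)@(11, 15): e=[70,1,55] → █
    (6,7)@(13, 15): e=[98,-31,59] → ·
    (3,8)@(7, 17): e=[14,83,29] → █
    (6,8)@(13, 17): e=[98,-13,41] → ·
  covered (16 px):
    · · · · · · · · ·
    · · · · · · · · ·
    · · · · · · · · ·
    · · · · · · · · ·
    · · · █ · · · · ·
    · · · █ · · · · ·
    · · · █ █ · · · ·
    · · · █ █ █ · · ·
    · · · █ █ █ · · ·
    · · · █ █ █ █ · ·
    · · · · · █ █ · ·

Result: [18,40,10]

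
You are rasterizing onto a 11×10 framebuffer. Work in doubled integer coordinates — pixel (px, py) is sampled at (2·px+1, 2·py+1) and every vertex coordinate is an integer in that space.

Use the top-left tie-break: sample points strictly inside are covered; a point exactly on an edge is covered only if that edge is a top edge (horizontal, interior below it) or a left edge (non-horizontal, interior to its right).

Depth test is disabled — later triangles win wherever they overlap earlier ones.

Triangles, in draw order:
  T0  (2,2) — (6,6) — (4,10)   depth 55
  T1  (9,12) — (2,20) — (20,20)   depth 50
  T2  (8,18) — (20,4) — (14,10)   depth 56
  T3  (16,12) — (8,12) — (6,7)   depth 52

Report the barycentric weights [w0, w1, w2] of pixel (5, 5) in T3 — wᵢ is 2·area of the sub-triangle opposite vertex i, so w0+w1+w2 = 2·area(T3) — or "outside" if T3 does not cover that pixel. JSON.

T0:
  2·area = 24
  edge (2, 2)→(6, 6): d=(4,4) right/bottom  bias=-1
  edge (6, 6)→(4, 10): d=(-2,4) right/bottom  bias=-1
  edge (4, 10)→(2, 2): d=(-2,-8) top-left  bias=+0
    (0,0)@(1, 1): e=[0,30,-6] → .  [on edge]
    (1,1)@(3, 3): e=[0,18,6] → .  [on edge]
    (1,2)@(3, 5): e=[8,14,2] → X
    (2,2)@(5, 5): e=[0,6,18] → .  [on edge]
    (1,3)@(3, 7): e=[16,10,-2] → .
    (2,3)@(5, 7): e=[8,2,14] → X
    (3,3)@(7, 7): e=[0,-6,30] → .  [on edge]
    (2,4)@(5, 9): e=[16,-2,10] → .
    (4,4)@(9, 9): e=[0,-18,42] → .  [on edge]
    (5,5)@(11, 11): e=[0,-30,54] → .  [on edge]
    (6,6)@(13, 13): e=[0,-42,66] → .  [on edge]
    (7,7)@(15, 15): e=[0,-54,78] → .  [on edge]
    (8,8)@(17, 17): e=[0,-66,90] → .  [on edge]
    (9,9)@(19, 19): e=[0,-78,102] → .  [on edge]
  covered (2 px):
    . . . . . . . . . . .
    . . . . . . . . . . .
    . X . . . . . . . . .
    . . X . . . . . . . .
    . . . . . . . . . . .
    . . . . . . . . . . .
    . . . . . . . . . . .
    . . . . . . . . . . .
    . . . . . . . . . . .
    . . . . . . . . . . .
T1:
  2·area = 144  (B↔C swapped to make it positive)
  edge (9, 12)→(20, 20): d=(11,8) right/bottom  bias=-1
  edge (20, 20)→(2, 20): d=(-18,0) right/bottom  bias=-1
  edge (2, 20)→(9, 12): d=(7,-8) top-left  bias=+0
    (4,6)@(9, 13): e=[11,126,7] → X
    (5,6)@(11, 13): e=[-5,126,23] → .
    (3,7)@(7, 15): e=[49,90,5] → X
    (5,7)@(11, 15): e=[17,90,37] → X
    (6,7)@(13, 15): e=[1,90,53] → X
    (7,7)@(15, 15): e=[-15,90,69] → .
    (2,8)@(5, 17): e=[87,54,3] → X
    (7,8)@(15, 17): e=[7,54,83] → X
    (8,8)@(17, 17): e=[-9,54,99] → .
    (1,9)@(3, 19): e=[125,18,1] → X
    (8,9)@(17, 19): e=[13,18,113] → X
    (9,9)@(19, 19): e=[-3,18,129] → .
  covered (19 px):
    . . . . . . . . . . .
    . . . . . . . . . . .
    . . . . . . . . . . .
    . . . . . . . . . . .
    . . . . . . . . . . .
    . . . . . . . . . . .
    . . . . X . . . . . .
    . . . X X X X . . . .
    . . X X X X X X . . .
    . X X X X X X X X . .
T2:
  2·area = 12  (B↔C swapped to make it positive)
  edge (8, 18)→(14, 10): d=(6,-8) top-left  bias=+0
  edge (14, 10)→(20, 4): d=(6,-6) top-left  bias=+0
  edge (20, 4)→(8, 18): d=(-12,14) right/bottom  bias=-1
    (10,1)@(21, 3): e=[14,0,-2] → .  [on edge]
    (9,2)@(19, 5): e=[10,0,2] → X  [on edge]
    (10,2)@(21, 5): e=[26,12,-26] → .
    (8,3)@(17, 7): e=[6,0,6] → X  [on edge]
    (9,3)@(19, 7): e=[22,12,-22] → .
    (7,4)@(15, 9): e=[2,0,10] → X  [on edge]
    (8,4)@(17, 9): e=[18,12,-18] → .
    (6,5)@(13, 11): e=[-2,0,14] → .  [on edge]
    (7,5)@(15, 11): e=[14,12,-14] → .
    (5,6)@(11, 13): e=[-6,0,18] → .  [on edge]
    (4,7)@(9, 15): e=[-10,0,22] → .  [on edge]
    (3,8)@(7, 17): e=[-14,0,26] → .  [on edge]
    (2,9)@(5, 19): e=[-18,0,30] → .  [on edge]
  covered (3 px):
    . . . . . . . . . . .
    . . . . . . . . . . .
    . . . . . . . . . X .
    . . . . . . . . X . .
    . . . . . . . X . . .
    . . . . . . . . . . .
    . . . . . . . . . . .
    . . . . . . . . . . .
    . . . . . . . . . . .
    . . . . . . . . . . .
T3:
  2·area = 40
  edge (16, 12)→(8, 12): d=(-8,0) right/bottom  bias=-1
  edge (8, 12)→(6, 7): d=(-2,-5) top-left  bias=+0
  edge (6, 7)→(16, 12): d=(10,5) right/bottom  bias=-1
    (3,4)@(7, 9): e=[24,1,15] → X
    (4,4)@(9, 9): e=[24,11,5] → X
    (5,4)@(11, 9): e=[24,21,-5] → .
    (3,5)@(7, 11): e=[8,-3,35] → .
    (4,5)@(9, 11): e=[8,7,25] → X
    (5,5)@(11, 11): e=[8,17,15] → X
    (6,5)@(13, 11): e=[8,27,5] → X
    (7,5)@(15, 11): e=[8,37,-5] → .
    (4,6)@(9, 13): e=[-8,3,45] → .
    (5,6)@(11, 13): e=[-8,13,35] → .
    (6,6)@(13, 13): e=[-8,23,25] → .
  covered (5 px):
    . . . . . . . . . . .
    . . . . . . . . . . .
    . . . . . . . . . . .
    . . . . . . . . . . .
    . . . X X . . . . . .
    . . . . X X X . . . .
    . . . . . . . . . . .
    . . . . . . . . . . .
    . . . . . . . . . . .
    . . . . . . . . . . .

Final: [17,15,8]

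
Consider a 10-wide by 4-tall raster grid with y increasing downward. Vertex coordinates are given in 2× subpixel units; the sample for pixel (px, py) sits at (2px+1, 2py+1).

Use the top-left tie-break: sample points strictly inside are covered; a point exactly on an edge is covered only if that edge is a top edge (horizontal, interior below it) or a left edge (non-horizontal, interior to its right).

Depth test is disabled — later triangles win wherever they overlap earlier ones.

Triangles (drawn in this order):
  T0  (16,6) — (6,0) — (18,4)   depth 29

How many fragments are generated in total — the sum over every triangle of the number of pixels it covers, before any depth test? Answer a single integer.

T0:
  2·area = 32
  edge (16, 6)→(6, 0): d=(-10,-6) top-left  bias=+0
  edge (6, 0)→(18, 4): d=(12,4) right/bottom  bias=-1
  edge (18, 4)→(16, 6): d=(-2,2) right/bottom  bias=-1
    (4,0)@(9, 1): e=[8,0,24] → ·  [on edge]
    (5,1)@(11, 3): e=[0,16,16] → █  [on edge]
    (6,1)@(13, 3): e=[12,8,12] → █
    (7,1)@(15, 3): e=[24,0,8] → ·  [on edge]
    (9,1)@(19, 3): e=[48,-16,0] → ·  [on edge]
    (5,2)@(11, 5): e=[-20,40,12] → ·
    (6,2)@(13, 5): e=[-8,32,8] → ·
    (7,2)@(15, 5): e=[4,24,4] → █
    (8,2)@(17, 5): e=[16,16,0] → ·  [on edge]
    (7,3)@(15, 7): e=[-16,48,0] → ·  [on edge]
  covered (3 px):
    · · · · · · · · · ·
    · · · · · █ █ · · ·
    · · · · · · · █ · ·
    · · · · · · · · · ·

Result: 3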